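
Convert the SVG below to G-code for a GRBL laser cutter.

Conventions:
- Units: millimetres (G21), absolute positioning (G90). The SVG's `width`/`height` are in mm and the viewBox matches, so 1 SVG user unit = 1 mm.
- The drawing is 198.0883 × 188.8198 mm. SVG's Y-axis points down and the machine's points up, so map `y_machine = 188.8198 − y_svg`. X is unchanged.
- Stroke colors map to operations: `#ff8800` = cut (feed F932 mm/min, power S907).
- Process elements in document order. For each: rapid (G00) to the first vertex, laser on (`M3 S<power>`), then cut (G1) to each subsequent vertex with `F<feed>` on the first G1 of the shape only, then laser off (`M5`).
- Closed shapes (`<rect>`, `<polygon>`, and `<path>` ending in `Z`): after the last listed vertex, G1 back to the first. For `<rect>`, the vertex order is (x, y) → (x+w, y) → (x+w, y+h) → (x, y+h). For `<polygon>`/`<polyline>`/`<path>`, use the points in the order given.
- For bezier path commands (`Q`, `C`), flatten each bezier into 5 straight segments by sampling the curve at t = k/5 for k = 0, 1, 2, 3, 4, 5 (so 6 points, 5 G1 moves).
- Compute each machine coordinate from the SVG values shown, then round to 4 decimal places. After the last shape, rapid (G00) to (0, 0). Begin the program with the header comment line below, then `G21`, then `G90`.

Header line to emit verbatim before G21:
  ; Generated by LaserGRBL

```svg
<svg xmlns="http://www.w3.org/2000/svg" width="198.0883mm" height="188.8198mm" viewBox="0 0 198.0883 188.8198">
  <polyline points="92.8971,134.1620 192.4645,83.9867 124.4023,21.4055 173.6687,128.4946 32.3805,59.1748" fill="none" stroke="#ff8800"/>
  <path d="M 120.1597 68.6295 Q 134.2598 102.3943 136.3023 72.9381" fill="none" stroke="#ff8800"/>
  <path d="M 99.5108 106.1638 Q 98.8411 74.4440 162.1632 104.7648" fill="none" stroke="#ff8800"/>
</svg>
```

; Generated by LaserGRBL
G21
G90
G00 X92.8971 Y54.6578
M3 S907
G1 X192.4645 Y104.8331 F932
G1 X124.4023 Y167.4143
G1 X173.6687 Y60.3252
G1 X32.3805 Y129.6450
M5
G00 X120.1597 Y120.1903
M3 S907
G1 X125.3174 Y109.2132 F932
G1 X129.5106 Y103.2938
G1 X132.7391 Y102.4321
G1 X135.0030 Y106.6281
G1 X136.3023 Y115.8817
M5
G00 X99.5108 Y82.6560
M3 S907
G1 X101.8026 Y92.8623 F932
G1 X109.2137 Y98.1053
G1 X121.7442 Y98.3851
G1 X139.3940 Y93.7017
G1 X162.1632 Y84.0550
M5
G00 X0.0000 Y0.0000

1 u = 1 mm; y_m = 188.8198 − y.

[1] `<polyline>` open polyline, #ff8800→cut S907 F932: (92.8971,54.6578) → (192.4645,104.8331) → (124.4023,167.4143) → (173.6687,60.3252) → (32.3805,129.6450)

[2] `<path>` quadratic bezier, #ff8800→cut S907 F932: (120.1597,120.1903) → (125.3174,109.2132) → (129.5106,103.2938) → (132.7391,102.4321) → (135.0030,106.6281) → (136.3023,115.8817)

[3] `<path>` quadratic bezier, #ff8800→cut S907 F932: (99.5108,82.6560) → (101.8026,92.8623) → (109.2137,98.1053) → (121.7442,98.3851) → (139.3940,93.7017) → (162.1632,84.0550)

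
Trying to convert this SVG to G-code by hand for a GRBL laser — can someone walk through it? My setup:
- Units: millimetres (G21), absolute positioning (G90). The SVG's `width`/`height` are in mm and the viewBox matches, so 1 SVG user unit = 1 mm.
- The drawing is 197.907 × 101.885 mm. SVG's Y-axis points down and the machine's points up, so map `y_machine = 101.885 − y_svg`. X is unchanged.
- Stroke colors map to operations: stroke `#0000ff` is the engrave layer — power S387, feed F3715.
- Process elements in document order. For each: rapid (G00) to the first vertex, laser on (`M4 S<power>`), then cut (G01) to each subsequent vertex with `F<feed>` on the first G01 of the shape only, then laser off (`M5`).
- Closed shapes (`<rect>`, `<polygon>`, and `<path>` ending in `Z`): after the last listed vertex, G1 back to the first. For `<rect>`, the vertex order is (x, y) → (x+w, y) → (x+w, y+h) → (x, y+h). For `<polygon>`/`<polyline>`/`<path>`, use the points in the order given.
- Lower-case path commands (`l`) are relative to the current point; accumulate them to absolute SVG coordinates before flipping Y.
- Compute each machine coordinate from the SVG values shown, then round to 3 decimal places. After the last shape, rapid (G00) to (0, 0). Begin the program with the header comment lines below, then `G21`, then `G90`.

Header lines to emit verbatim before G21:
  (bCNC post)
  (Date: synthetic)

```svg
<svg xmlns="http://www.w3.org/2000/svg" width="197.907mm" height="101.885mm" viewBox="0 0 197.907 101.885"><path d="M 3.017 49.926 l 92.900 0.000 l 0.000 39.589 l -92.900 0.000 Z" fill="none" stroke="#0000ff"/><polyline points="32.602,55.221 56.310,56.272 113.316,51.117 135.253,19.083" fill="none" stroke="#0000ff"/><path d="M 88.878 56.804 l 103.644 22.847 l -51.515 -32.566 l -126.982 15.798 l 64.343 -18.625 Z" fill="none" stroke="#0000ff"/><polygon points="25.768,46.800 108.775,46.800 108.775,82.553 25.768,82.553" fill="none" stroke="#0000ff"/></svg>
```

Since the viewBox matches the mm dimensions, user units are millimetres directly. The only transform is the Y-flip y_m = 101.885 − y_svg.

Shape 1 is a rectangle drawn with `<path>`. Its stroke #0000ff means engrave at S387, F3715. After flipping Y the toolpath is (3.017,51.959) → (95.917,51.959) → (95.917,12.370) → (3.017,12.370) → (3.017,51.959), returning to the start.

Shape 2 is a open polyline drawn with `<polyline>`. Its stroke #0000ff means engrave at S387, F3715. After flipping Y the toolpath is (32.602,46.664) → (56.310,45.613) → (113.316,50.768) → (135.253,82.802).

Shape 3 is a closed polygon drawn with `<path>`. Its stroke #0000ff means engrave at S387, F3715. After flipping Y the toolpath is (88.878,45.081) → (192.522,22.234) → (141.007,54.800) → (14.025,39.002) → (78.368,57.627) → (88.878,45.081), returning to the start.

Shape 4 is a rectangle drawn with `<polygon>`. Its stroke #0000ff means engrave at S387, F3715. After flipping Y the toolpath is (25.768,55.085) → (108.775,55.085) → (108.775,19.332) → (25.768,19.332) → (25.768,55.085), returning to the start.

(bCNC post)
(Date: synthetic)
G21
G90
G00 X3.017 Y51.959
M4 S387
G01 X95.917 Y51.959 F3715
G01 X95.917 Y12.370
G01 X3.017 Y12.370
G01 X3.017 Y51.959
M5
G00 X32.602 Y46.664
M4 S387
G01 X56.310 Y45.613 F3715
G01 X113.316 Y50.768
G01 X135.253 Y82.802
M5
G00 X88.878 Y45.081
M4 S387
G01 X192.522 Y22.234 F3715
G01 X141.007 Y54.800
G01 X14.025 Y39.002
G01 X78.368 Y57.627
G01 X88.878 Y45.081
M5
G00 X25.768 Y55.085
M4 S387
G01 X108.775 Y55.085 F3715
G01 X108.775 Y19.332
G01 X25.768 Y19.332
G01 X25.768 Y55.085
M5
G00 X0.000 Y0.000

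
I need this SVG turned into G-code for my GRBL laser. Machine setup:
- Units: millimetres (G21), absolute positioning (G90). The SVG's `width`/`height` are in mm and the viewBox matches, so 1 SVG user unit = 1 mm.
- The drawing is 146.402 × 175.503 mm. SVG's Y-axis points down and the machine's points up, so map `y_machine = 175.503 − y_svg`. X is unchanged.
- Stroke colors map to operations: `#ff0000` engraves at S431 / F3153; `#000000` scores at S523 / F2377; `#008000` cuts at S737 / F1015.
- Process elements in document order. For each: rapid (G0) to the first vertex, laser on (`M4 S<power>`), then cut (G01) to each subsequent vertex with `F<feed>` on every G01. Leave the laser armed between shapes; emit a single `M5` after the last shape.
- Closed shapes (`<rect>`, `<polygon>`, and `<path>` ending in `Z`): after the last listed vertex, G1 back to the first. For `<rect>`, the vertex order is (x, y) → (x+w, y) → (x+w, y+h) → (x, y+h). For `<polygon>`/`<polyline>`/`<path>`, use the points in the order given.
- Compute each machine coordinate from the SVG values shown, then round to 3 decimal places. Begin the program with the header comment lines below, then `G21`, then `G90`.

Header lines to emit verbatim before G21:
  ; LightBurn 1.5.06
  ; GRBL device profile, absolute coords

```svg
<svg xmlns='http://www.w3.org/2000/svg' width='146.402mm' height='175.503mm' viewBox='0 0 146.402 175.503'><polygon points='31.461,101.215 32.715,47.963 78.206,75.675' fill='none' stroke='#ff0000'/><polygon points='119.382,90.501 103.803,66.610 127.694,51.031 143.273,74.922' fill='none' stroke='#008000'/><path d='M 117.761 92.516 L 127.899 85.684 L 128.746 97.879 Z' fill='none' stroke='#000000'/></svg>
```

viewBox `0 0 146.402 175.503` with mm width/height → 1 unit = 1 mm. Flip: y_m = 175.503 − y_svg.

**Shape 1** — `<polygon>` regular polygon, stroke `#ff0000` → engrave (S431, F3153). Machine vertices: (31.461,74.288) → (32.715,127.540) → (78.206,99.828) → (31.461,74.288). Closed: final G1 returns to the first vertex.

**Shape 2** — `<polygon>` regular polygon, stroke `#008000` → cut (S737, F1015). Machine vertices: (119.382,85.002) → (103.803,108.893) → (127.694,124.472) → (143.273,100.581) → (119.382,85.002). Closed: final G1 returns to the first vertex.

**Shape 3** — `<path>` regular polygon, stroke `#000000` → score (S523, F2377). Machine vertices: (117.761,82.987) → (127.899,89.819) → (128.746,77.624) → (117.761,82.987). Closed: final G1 returns to the first vertex.

; LightBurn 1.5.06
; GRBL device profile, absolute coords
G21
G90
G0 X31.461 Y74.288
M4 S431
G01 X32.715 Y127.540 F3153
G01 X78.206 Y99.828 F3153
G01 X31.461 Y74.288 F3153
G0 X119.382 Y85.002
M4 S737
G01 X103.803 Y108.893 F1015
G01 X127.694 Y124.472 F1015
G01 X143.273 Y100.581 F1015
G01 X119.382 Y85.002 F1015
G0 X117.761 Y82.987
M4 S523
G01 X127.899 Y89.819 F2377
G01 X128.746 Y77.624 F2377
G01 X117.761 Y82.987 F2377
M5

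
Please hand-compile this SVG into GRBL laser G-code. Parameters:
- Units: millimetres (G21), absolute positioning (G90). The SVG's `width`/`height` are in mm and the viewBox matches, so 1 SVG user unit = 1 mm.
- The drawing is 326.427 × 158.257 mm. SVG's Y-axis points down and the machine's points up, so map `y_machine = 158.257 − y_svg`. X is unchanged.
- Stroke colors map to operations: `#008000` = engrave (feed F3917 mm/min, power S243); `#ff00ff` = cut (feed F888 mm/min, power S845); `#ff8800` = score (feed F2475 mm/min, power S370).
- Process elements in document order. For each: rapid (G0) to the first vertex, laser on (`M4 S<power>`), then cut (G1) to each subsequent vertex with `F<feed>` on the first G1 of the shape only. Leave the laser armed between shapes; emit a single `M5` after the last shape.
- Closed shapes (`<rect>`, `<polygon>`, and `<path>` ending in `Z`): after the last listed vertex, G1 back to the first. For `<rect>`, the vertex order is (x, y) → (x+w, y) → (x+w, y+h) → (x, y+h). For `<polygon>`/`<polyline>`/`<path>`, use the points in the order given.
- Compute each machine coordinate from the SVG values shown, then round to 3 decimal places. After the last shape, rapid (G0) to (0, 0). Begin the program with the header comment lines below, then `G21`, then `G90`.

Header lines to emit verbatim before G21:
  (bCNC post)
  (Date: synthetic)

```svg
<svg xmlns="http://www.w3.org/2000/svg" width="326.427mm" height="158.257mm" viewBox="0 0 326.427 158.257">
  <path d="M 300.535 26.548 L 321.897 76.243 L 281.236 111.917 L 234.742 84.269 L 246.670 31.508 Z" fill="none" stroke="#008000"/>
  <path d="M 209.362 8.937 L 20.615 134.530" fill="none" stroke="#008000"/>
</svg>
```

(bCNC post)
(Date: synthetic)
G21
G90
G0 X300.535 Y131.709
M4 S243
G1 X321.897 Y82.014 F3917
G1 X281.236 Y46.340
G1 X234.742 Y73.988
G1 X246.670 Y126.749
G1 X300.535 Y131.709
G0 X209.362 Y149.320
M4 S243
G1 X20.615 Y23.727 F3917
M5
G0 X0.000 Y0.000

viewBox `0 0 326.427 158.257` with mm width/height → 1 unit = 1 mm. Flip: y_m = 158.257 − y_svg.

**Shape 1** — `<path>` regular polygon, stroke `#008000` → engrave (S243, F3917). Machine vertices: (300.535,131.709) → (321.897,82.014) → (281.236,46.340) → (234.742,73.988) → (246.670,126.749) → (300.535,131.709). Closed: final G1 returns to the first vertex.

**Shape 2** — `<path>` line segment, stroke `#008000` → engrave (S243, F3917). Machine vertices: (209.362,149.320) → (20.615,23.727). Open path.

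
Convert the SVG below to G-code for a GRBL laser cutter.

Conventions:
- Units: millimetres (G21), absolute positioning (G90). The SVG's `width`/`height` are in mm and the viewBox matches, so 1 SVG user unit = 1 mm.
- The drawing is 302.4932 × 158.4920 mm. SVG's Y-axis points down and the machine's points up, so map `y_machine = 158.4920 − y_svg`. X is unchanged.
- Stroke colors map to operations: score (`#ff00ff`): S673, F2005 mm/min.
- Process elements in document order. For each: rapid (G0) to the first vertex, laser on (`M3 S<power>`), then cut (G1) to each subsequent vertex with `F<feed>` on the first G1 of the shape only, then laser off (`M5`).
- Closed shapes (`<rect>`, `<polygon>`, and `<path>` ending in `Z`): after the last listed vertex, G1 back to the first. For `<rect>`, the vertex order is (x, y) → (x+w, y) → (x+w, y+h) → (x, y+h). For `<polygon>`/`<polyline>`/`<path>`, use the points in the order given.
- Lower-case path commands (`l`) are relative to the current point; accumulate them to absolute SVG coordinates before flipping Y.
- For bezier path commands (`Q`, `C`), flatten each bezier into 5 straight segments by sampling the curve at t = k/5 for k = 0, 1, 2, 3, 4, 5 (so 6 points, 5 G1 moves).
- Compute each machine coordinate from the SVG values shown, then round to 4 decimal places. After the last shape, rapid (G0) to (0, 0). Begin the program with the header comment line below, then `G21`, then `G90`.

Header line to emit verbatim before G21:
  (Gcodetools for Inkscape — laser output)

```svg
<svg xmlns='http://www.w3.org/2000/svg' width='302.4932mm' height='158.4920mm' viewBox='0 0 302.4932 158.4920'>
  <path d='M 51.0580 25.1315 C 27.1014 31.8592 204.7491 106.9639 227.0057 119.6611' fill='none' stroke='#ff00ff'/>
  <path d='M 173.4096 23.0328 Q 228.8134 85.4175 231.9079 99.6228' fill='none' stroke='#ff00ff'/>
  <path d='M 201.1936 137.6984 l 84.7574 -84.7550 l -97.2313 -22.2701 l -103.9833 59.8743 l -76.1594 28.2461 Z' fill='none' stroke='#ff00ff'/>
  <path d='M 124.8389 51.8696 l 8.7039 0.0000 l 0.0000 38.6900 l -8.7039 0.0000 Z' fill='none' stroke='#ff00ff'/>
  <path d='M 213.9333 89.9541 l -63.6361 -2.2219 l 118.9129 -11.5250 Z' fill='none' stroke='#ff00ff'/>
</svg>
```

(Gcodetools for Inkscape — laser output)
G21
G90
G0 X51.0580 Y133.3605
M3 S673
G1 X58.0206 Y122.1649 F2005
G1 X96.2324 Y100.8365
G1 X148.5578 Y75.6529
G1 X197.8608 Y52.8918
G1 X227.0057 Y38.8309
M5
G0 X173.4096 Y135.4592
M3 S673
G1 X193.4787 Y112.4325 F2005
G1 X209.3632 Y93.2601
G1 X221.0628 Y77.9421
G1 X228.5777 Y66.4785
G1 X231.9079 Y58.8692
M5
G0 X201.1936 Y20.7936
M3 S673
G1 X285.9510 Y105.5486 F2005
G1 X188.7197 Y127.8187
G1 X84.7364 Y67.9444
G1 X8.5770 Y39.6983
G1 X201.1936 Y20.7936
M5
G0 X124.8389 Y106.6224
M3 S673
G1 X133.5428 Y106.6224 F2005
G1 X133.5428 Y67.9324
G1 X124.8389 Y67.9324
G1 X124.8389 Y106.6224
M5
G0 X213.9333 Y68.5379
M3 S673
G1 X150.2972 Y70.7598 F2005
G1 X269.2101 Y82.2848
G1 X213.9333 Y68.5379
M5
G0 X0.0000 Y0.0000

viewBox `0 0 302.4932 158.4920` with mm width/height → 1 unit = 1 mm. Flip: y_m = 158.4920 − y_svg.

**Shape 1** — `<path>` cubic bezier, stroke `#ff00ff` → score (S673, F2005). Control points (SVG): P0=(51.0580,25.1315), P1=(27.1014,31.8592), P2=(204.7491,106.9639), P3=(227.0057,119.6611); sampled at t=k/5. Machine vertices: (51.0580,133.3605) → (58.0206,122.1649) → (96.2324,100.8365) → (148.5578,75.6529) → (197.8608,52.8918) → (227.0057,38.8309). Open path.

**Shape 2** — `<path>` quadratic bezier, stroke `#ff00ff` → score (S673, F2005). Control points (SVG): P0=(173.4096,23.0328), P1=(228.8134,85.4175), P2=(231.9079,99.6228); sampled at t=k/5. Machine vertices: (173.4096,135.4592) → (193.4787,112.4325) → (209.3632,93.2601) → (221.0628,77.9421) → (228.5777,66.4785) → (231.9079,58.8692). Open path.

**Shape 3** — `<path>` closed polygon, stroke `#ff00ff` → score (S673, F2005). Machine vertices: (201.1936,20.7936) → (285.9510,105.5486) → (188.7197,127.8187) → (84.7364,67.9444) → (8.5770,39.6983) → (201.1936,20.7936). Closed: final G1 returns to the first vertex.

**Shape 4** — `<path>` rectangle, stroke `#ff00ff` → score (S673, F2005). Machine vertices: (124.8389,106.6224) → (133.5428,106.6224) → (133.5428,67.9324) → (124.8389,67.9324) → (124.8389,106.6224). Closed: final G1 returns to the first vertex.

**Shape 5** — `<path>` closed polygon, stroke `#ff00ff` → score (S673, F2005). Machine vertices: (213.9333,68.5379) → (150.2972,70.7598) → (269.2101,82.2848) → (213.9333,68.5379). Closed: final G1 returns to the first vertex.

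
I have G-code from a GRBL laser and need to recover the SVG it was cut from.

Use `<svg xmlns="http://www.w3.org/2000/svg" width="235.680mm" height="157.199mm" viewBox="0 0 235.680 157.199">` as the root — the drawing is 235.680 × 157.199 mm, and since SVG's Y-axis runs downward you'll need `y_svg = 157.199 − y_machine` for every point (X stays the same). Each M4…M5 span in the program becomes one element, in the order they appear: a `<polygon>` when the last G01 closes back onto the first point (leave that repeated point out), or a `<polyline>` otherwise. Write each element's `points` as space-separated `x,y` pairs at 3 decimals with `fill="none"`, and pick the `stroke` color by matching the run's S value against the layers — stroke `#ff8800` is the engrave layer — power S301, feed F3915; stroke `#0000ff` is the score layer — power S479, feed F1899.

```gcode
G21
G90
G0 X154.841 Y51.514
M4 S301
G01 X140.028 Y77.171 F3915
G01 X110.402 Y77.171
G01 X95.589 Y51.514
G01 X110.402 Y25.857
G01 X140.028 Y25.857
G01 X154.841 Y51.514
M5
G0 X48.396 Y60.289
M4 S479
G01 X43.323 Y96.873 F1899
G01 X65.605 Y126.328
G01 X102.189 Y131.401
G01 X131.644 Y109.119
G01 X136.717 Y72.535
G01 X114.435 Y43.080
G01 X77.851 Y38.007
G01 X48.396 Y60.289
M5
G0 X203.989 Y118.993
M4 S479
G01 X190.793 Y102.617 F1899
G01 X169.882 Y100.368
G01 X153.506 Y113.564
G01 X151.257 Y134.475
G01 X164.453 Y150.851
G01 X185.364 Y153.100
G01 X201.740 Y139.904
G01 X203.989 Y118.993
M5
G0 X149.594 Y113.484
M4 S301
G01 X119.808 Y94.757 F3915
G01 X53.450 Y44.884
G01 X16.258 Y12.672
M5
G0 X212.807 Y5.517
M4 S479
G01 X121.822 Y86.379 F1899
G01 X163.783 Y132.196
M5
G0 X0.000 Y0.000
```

Each laser-on run becomes one SVG element. Flip Y back into SVG space with y_svg = 157.199 − y_machine.

Run 1: the run's S301 means `#ff8800` (engrave). The run returns to its start, so emit a `<polygon>` with points (Y-flipped): 154.841,105.685 140.028,80.028 110.402,80.028 95.589,105.685 110.402,131.342 140.028,131.342.

Run 2: S479 ⇒ score layer `#0000ff`. The run returns to its start, so emit a `<polygon>` with points (Y-flipped): 48.396,96.910 43.323,60.326 65.605,30.871 102.189,25.798 131.644,48.080 136.717,84.664 114.435,114.119 77.851,119.192.

Run 3: power S479 maps to stroke `#0000ff` (score). The run returns to its start, so emit a `<polygon>` with points (Y-flipped): 203.989,38.206 190.793,54.582 169.882,56.831 153.506,43.635 151.257,22.724 164.453,6.348 185.364,4.099 201.740,17.295.

Run 4: S301 ⇒ engrave layer `#ff8800`. The run is open, so emit a `<polyline>` with points (Y-flipped): 149.594,43.715 119.808,62.442 53.450,112.315 16.258,144.527.

Run 5: S479 ⇒ score layer `#0000ff`. The run is open, so emit a `<polyline>` with points (Y-flipped): 212.807,151.682 121.822,70.820 163.783,25.003.

<svg xmlns="http://www.w3.org/2000/svg" width="235.680mm" height="157.199mm" viewBox="0 0 235.680 157.199">
  <polygon points="154.841,105.685 140.028,80.028 110.402,80.028 95.589,105.685 110.402,131.342 140.028,131.342" fill="none" stroke="#ff8800"/>
  <polygon points="48.396,96.910 43.323,60.326 65.605,30.871 102.189,25.798 131.644,48.080 136.717,84.664 114.435,114.119 77.851,119.192" fill="none" stroke="#0000ff"/>
  <polygon points="203.989,38.206 190.793,54.582 169.882,56.831 153.506,43.635 151.257,22.724 164.453,6.348 185.364,4.099 201.740,17.295" fill="none" stroke="#0000ff"/>
  <polyline points="149.594,43.715 119.808,62.442 53.450,112.315 16.258,144.527" fill="none" stroke="#ff8800"/>
  <polyline points="212.807,151.682 121.822,70.820 163.783,25.003" fill="none" stroke="#0000ff"/>
</svg>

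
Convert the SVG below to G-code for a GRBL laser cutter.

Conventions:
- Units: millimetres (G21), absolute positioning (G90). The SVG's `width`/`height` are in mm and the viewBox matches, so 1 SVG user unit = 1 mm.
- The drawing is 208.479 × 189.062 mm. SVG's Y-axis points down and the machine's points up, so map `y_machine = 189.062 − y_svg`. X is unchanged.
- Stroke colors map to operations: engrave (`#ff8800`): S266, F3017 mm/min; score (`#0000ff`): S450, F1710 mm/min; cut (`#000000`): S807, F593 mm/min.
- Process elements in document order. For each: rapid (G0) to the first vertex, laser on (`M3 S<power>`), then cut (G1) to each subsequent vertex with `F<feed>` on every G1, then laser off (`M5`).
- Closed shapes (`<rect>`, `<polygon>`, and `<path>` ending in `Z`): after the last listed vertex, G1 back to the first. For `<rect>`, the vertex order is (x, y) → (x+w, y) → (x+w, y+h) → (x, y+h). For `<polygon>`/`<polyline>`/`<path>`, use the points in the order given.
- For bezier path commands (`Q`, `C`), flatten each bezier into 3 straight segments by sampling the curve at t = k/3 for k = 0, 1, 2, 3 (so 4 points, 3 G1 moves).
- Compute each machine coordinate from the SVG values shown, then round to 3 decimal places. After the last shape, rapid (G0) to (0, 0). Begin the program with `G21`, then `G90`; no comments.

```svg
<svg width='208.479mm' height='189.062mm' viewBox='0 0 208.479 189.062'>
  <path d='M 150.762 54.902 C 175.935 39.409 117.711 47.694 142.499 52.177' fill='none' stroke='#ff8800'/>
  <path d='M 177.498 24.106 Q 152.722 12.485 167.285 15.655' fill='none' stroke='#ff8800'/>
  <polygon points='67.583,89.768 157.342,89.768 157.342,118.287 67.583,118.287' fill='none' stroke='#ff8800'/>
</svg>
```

1 u = 1 mm; y_m = 189.062 − y.

[1] `<path>` cubic bezier, #ff8800→engrave S266 F3017: (150.762,134.160) → (154.299,142.748) → (139.218,141.614) → (142.499,136.885)

[2] `<path>` quadratic bezier, #ff8800→engrave S266 F3017: (177.498,164.956) → (165.352,171.060) → (161.947,173.877) → (167.285,173.407)

[3] `<polygon>` rectangle, #ff8800→engrave S266 F3017: (67.583,99.294) → (157.342,99.294) → (157.342,70.775) → (67.583,70.775) → (67.583,99.294) (closed)

G21
G90
G0 X150.762 Y134.160
M3 S266
G1 X154.299 Y142.748 F3017
G1 X139.218 Y141.614 F3017
G1 X142.499 Y136.885 F3017
M5
G0 X177.498 Y164.956
M3 S266
G1 X165.352 Y171.060 F3017
G1 X161.947 Y173.877 F3017
G1 X167.285 Y173.407 F3017
M5
G0 X67.583 Y99.294
M3 S266
G1 X157.342 Y99.294 F3017
G1 X157.342 Y70.775 F3017
G1 X67.583 Y70.775 F3017
G1 X67.583 Y99.294 F3017
M5
G0 X0.000 Y0.000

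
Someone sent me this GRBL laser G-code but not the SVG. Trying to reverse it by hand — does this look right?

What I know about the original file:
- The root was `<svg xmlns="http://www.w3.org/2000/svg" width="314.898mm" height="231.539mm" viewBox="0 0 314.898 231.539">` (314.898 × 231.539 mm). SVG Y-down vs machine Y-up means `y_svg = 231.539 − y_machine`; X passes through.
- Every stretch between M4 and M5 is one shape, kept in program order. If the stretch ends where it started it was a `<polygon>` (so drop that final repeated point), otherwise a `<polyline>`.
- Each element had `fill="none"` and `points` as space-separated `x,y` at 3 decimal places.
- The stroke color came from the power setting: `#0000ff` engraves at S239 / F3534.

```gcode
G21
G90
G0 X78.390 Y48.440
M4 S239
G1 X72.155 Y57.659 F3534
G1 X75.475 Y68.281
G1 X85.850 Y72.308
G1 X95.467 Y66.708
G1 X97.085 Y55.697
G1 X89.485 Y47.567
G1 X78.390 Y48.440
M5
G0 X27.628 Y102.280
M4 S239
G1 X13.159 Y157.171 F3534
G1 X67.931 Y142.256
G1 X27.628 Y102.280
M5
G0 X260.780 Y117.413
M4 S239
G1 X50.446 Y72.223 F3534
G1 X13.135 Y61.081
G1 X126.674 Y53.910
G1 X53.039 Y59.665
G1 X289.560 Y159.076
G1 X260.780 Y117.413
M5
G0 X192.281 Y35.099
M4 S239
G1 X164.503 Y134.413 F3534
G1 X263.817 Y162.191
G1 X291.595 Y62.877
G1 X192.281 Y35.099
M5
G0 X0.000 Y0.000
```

Each laser-on run becomes one SVG element. Flip Y back into SVG space with y_svg = 231.539 − y_machine. Every run uses S239, so all elements get stroke `#0000ff` (engrave).

Run 1: The run returns to its start, so emit a `<polygon>` with points (Y-flipped): 78.390,183.099 72.155,173.880 75.475,163.258 85.850,159.231 95.467,164.831 97.085,175.842 89.485,183.972.

Run 2: The run returns to its start, so emit a `<polygon>` with points (Y-flipped): 27.628,129.259 13.159,74.368 67.931,89.283.

Run 3: The run returns to its start, so emit a `<polygon>` with points (Y-flipped): 260.780,114.126 50.446,159.316 13.135,170.458 126.674,177.629 53.039,171.874 289.560,72.463.

Run 4: The run returns to its start, so emit a `<polygon>` with points (Y-flipped): 192.281,196.440 164.503,97.126 263.817,69.348 291.595,168.662.

<svg xmlns="http://www.w3.org/2000/svg" width="314.898mm" height="231.539mm" viewBox="0 0 314.898 231.539">
  <polygon points="78.390,183.099 72.155,173.880 75.475,163.258 85.850,159.231 95.467,164.831 97.085,175.842 89.485,183.972" fill="none" stroke="#0000ff"/>
  <polygon points="27.628,129.259 13.159,74.368 67.931,89.283" fill="none" stroke="#0000ff"/>
  <polygon points="260.780,114.126 50.446,159.316 13.135,170.458 126.674,177.629 53.039,171.874 289.560,72.463" fill="none" stroke="#0000ff"/>
  <polygon points="192.281,196.440 164.503,97.126 263.817,69.348 291.595,168.662" fill="none" stroke="#0000ff"/>
</svg>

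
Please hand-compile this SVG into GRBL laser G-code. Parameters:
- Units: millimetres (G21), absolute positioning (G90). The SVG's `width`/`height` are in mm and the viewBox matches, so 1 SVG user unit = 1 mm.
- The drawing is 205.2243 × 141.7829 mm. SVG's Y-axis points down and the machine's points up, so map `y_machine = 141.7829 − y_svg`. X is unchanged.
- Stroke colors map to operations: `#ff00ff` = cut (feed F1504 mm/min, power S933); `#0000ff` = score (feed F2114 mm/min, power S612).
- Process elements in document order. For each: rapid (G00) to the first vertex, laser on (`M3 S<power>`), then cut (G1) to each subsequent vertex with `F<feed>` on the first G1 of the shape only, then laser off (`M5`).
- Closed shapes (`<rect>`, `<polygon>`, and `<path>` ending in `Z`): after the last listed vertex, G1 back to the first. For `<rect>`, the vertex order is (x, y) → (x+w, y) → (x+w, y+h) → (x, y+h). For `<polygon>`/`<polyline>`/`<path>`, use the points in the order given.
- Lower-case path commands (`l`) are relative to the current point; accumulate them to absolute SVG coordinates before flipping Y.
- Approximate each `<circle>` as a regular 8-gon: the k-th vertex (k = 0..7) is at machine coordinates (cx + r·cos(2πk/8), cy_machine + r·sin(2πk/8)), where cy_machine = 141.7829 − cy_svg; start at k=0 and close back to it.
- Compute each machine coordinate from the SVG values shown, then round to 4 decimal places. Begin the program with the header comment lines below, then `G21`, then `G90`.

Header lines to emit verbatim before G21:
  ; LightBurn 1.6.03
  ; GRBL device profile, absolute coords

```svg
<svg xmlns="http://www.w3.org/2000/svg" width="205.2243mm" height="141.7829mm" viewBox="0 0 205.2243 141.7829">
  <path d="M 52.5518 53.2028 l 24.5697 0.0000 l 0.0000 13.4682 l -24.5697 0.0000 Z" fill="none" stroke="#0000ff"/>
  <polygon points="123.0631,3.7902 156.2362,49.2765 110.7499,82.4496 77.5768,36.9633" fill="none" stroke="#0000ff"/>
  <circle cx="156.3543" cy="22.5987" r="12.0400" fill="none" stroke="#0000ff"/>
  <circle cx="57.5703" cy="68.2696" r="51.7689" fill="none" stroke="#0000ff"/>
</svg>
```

; LightBurn 1.6.03
; GRBL device profile, absolute coords
G21
G90
G00 X52.5518 Y88.5801
M3 S612
G1 X77.1215 Y88.5801 F2114
G1 X77.1215 Y75.1119
G1 X52.5518 Y75.1119
G1 X52.5518 Y88.5801
M5
G00 X123.0631 Y137.9927
M3 S612
G1 X156.2362 Y92.5064 F2114
G1 X110.7499 Y59.3333
G1 X77.5768 Y104.8196
G1 X123.0631 Y137.9927
M5
G00 X168.3943 Y119.1842
M3 S612
G1 X164.8679 Y127.6978 F2114
G1 X156.3543 Y131.2242
G1 X147.8407 Y127.6978
G1 X144.3143 Y119.1842
G1 X147.8407 Y110.6706
G1 X156.3543 Y107.1442
G1 X164.8679 Y110.6706
G1 X168.3943 Y119.1842
M5
G00 X109.3392 Y73.5133
M3 S612
G1 X94.1764 Y110.1194 F2114
G1 X57.5703 Y125.2822
G1 X20.9642 Y110.1194
G1 X5.8014 Y73.5133
G1 X20.9642 Y36.9072
G1 X57.5703 Y21.7444
G1 X94.1764 Y36.9072
G1 X109.3392 Y73.5133
M5

1 u = 1 mm; y_m = 141.7829 − y.

[1] `<path>` rectangle, #0000ff→score S612 F2114: (52.5518,88.5801) → (77.1215,88.5801) → (77.1215,75.1119) → (52.5518,75.1119) → (52.5518,88.5801) (closed)

[2] `<polygon>` regular polygon, #0000ff→score S612 F2114: (123.0631,137.9927) → (156.2362,92.5064) → (110.7499,59.3333) → (77.5768,104.8196) → (123.0631,137.9927) (closed)

[3] `<circle>` circle, #0000ff→score S612 F2114: (168.3943,119.1842) → (164.8679,127.6978) → (156.3543,131.2242) → (147.8407,127.6978) → (144.3143,119.1842) → (147.8407,110.6706) → (156.3543,107.1442) → (164.8679,110.6706) → (168.3943,119.1842) (closed)

[4] `<circle>` circle, #0000ff→score S612 F2114: (109.3392,73.5133) → (94.1764,110.1194) → (57.5703,125.2822) → (20.9642,110.1194) → (5.8014,73.5133) → (20.9642,36.9072) → (57.5703,21.7444) → (94.1764,36.9072) → (109.3392,73.5133) (closed)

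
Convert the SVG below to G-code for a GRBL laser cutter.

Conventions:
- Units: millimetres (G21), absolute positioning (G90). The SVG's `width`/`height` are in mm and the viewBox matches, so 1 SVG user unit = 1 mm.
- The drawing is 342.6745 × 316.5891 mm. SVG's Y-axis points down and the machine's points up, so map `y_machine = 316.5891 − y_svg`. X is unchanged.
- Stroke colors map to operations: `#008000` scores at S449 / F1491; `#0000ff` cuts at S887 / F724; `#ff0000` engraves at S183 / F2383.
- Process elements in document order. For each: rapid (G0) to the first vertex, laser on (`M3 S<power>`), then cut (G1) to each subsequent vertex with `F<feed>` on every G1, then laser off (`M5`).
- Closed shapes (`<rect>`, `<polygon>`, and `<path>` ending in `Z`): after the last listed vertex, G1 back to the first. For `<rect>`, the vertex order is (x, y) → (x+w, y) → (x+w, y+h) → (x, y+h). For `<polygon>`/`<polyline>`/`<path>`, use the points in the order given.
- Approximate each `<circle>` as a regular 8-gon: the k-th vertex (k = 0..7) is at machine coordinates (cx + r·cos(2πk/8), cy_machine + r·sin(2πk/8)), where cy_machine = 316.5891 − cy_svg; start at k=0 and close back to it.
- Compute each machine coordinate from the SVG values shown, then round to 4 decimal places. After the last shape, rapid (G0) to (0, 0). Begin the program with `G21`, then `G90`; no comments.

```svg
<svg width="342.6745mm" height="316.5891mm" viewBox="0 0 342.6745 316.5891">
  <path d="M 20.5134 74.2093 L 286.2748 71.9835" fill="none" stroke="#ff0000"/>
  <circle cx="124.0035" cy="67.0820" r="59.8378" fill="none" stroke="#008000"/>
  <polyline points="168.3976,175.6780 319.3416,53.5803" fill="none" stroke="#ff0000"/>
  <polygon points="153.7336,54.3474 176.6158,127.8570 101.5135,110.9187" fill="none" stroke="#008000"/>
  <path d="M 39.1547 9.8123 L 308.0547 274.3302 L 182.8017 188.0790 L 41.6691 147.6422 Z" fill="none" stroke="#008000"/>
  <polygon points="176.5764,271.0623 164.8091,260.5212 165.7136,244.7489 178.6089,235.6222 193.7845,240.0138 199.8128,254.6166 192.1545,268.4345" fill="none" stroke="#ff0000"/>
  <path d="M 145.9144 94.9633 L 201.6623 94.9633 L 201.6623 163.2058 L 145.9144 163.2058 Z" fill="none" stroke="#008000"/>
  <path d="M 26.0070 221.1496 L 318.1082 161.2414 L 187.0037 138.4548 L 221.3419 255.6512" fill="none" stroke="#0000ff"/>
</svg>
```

viewBox `0 0 342.6745 316.5891` with mm width/height → 1 unit = 1 mm. Flip: y_m = 316.5891 − y_svg.

**Shape 1** — `<path>` line segment, stroke `#ff0000` → engrave (S183, F2383). Machine vertices: (20.5134,242.3798) → (286.2748,244.6056). Open path.

**Shape 2** — `<circle>` circle, stroke `#008000` → score (S449, F1491). Machine vertices: (183.8413,249.5071) → (166.3152,291.8188) → (124.0035,309.3449) → (81.6918,291.8188) → (64.1657,249.5071) → (81.6918,207.1954) → (124.0035,189.6693) → (166.3152,207.1954) → (183.8413,249.5071). Closed: final G1 returns to the first vertex.

**Shape 3** — `<polyline>` line segment, stroke `#ff0000` → engrave (S183, F2383). Machine vertices: (168.3976,140.9111) → (319.3416,263.0088). Open path.

**Shape 4** — `<polygon>` regular polygon, stroke `#008000` → score (S449, F1491). Machine vertices: (153.7336,262.2417) → (176.6158,188.7321) → (101.5135,205.6704) → (153.7336,262.2417). Closed: final G1 returns to the first vertex.

**Shape 5** — `<path>` closed polygon, stroke `#008000` → score (S449, F1491). Machine vertices: (39.1547,306.7768) → (308.0547,42.2589) → (182.8017,128.5101) → (41.6691,168.9469) → (39.1547,306.7768). Closed: final G1 returns to the first vertex.

**Shape 6** — `<polygon>` regular polygon, stroke `#ff0000` → engrave (S183, F2383). Machine vertices: (176.5764,45.5268) → (164.8091,56.0679) → (165.7136,71.8402) → (178.6089,80.9669) → (193.7845,76.5753) → (199.8128,61.9725) → (192.1545,48.1546) → (176.5764,45.5268). Closed: final G1 returns to the first vertex.

**Shape 7** — `<path>` rectangle, stroke `#008000` → score (S449, F1491). Machine vertices: (145.9144,221.6258) → (201.6623,221.6258) → (201.6623,153.3833) → (145.9144,153.3833) → (145.9144,221.6258). Closed: final G1 returns to the first vertex.

**Shape 8** — `<path>` open polyline, stroke `#0000ff` → cut (S887, F724). Machine vertices: (26.0070,95.4395) → (318.1082,155.3477) → (187.0037,178.1343) → (221.3419,60.9379). Open path.

G21
G90
G0 X20.5134 Y242.3798
M3 S183
G1 X286.2748 Y244.6056 F2383
M5
G0 X183.8413 Y249.5071
M3 S449
G1 X166.3152 Y291.8188 F1491
G1 X124.0035 Y309.3449 F1491
G1 X81.6918 Y291.8188 F1491
G1 X64.1657 Y249.5071 F1491
G1 X81.6918 Y207.1954 F1491
G1 X124.0035 Y189.6693 F1491
G1 X166.3152 Y207.1954 F1491
G1 X183.8413 Y249.5071 F1491
M5
G0 X168.3976 Y140.9111
M3 S183
G1 X319.3416 Y263.0088 F2383
M5
G0 X153.7336 Y262.2417
M3 S449
G1 X176.6158 Y188.7321 F1491
G1 X101.5135 Y205.6704 F1491
G1 X153.7336 Y262.2417 F1491
M5
G0 X39.1547 Y306.7768
M3 S449
G1 X308.0547 Y42.2589 F1491
G1 X182.8017 Y128.5101 F1491
G1 X41.6691 Y168.9469 F1491
G1 X39.1547 Y306.7768 F1491
M5
G0 X176.5764 Y45.5268
M3 S183
G1 X164.8091 Y56.0679 F2383
G1 X165.7136 Y71.8402 F2383
G1 X178.6089 Y80.9669 F2383
G1 X193.7845 Y76.5753 F2383
G1 X199.8128 Y61.9725 F2383
G1 X192.1545 Y48.1546 F2383
G1 X176.5764 Y45.5268 F2383
M5
G0 X145.9144 Y221.6258
M3 S449
G1 X201.6623 Y221.6258 F1491
G1 X201.6623 Y153.3833 F1491
G1 X145.9144 Y153.3833 F1491
G1 X145.9144 Y221.6258 F1491
M5
G0 X26.0070 Y95.4395
M3 S887
G1 X318.1082 Y155.3477 F724
G1 X187.0037 Y178.1343 F724
G1 X221.3419 Y60.9379 F724
M5
G0 X0.0000 Y0.0000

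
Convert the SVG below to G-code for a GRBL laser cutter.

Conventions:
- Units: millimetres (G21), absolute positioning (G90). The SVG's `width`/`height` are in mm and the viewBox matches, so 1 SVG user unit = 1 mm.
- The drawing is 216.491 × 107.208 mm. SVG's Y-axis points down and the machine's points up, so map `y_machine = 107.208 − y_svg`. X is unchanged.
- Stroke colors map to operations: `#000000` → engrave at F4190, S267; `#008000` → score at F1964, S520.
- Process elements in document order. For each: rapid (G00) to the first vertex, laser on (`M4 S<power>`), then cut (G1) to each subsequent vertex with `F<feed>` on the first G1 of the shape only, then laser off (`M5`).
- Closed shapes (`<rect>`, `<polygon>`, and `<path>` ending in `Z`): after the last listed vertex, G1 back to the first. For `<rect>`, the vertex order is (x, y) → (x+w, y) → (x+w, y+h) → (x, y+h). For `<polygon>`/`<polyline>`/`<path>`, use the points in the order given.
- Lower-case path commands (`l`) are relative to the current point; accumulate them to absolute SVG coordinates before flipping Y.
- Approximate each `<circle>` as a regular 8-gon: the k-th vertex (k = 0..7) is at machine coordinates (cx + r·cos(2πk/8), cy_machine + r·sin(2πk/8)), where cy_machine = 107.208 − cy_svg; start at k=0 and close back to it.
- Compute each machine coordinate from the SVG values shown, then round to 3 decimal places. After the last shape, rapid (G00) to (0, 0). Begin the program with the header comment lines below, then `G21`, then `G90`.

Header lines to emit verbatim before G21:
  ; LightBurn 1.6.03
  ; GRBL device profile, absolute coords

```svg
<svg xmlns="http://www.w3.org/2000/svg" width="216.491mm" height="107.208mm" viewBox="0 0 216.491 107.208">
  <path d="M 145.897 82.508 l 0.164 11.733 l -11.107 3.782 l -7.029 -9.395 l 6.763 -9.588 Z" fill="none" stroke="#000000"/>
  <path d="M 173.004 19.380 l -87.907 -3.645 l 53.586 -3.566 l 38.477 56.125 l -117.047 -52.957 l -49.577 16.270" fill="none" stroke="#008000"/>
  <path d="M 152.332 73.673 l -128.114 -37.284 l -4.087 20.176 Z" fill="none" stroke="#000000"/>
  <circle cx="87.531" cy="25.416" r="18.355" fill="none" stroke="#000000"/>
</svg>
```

; LightBurn 1.6.03
; GRBL device profile, absolute coords
G21
G90
G00 X145.897 Y24.700
M4 S267
G1 X146.061 Y12.967 F4190
G1 X134.954 Y9.185
G1 X127.925 Y18.580
G1 X134.688 Y28.168
G1 X145.897 Y24.700
M5
G00 X173.004 Y87.828
M4 S520
G1 X85.097 Y91.473 F1964
G1 X138.683 Y95.039
G1 X177.160 Y38.914
G1 X60.113 Y91.871
G1 X10.536 Y75.601
M5
G00 X152.332 Y33.535
M4 S267
G1 X24.218 Y70.819 F4190
G1 X20.131 Y50.643
G1 X152.332 Y33.535
M5
G00 X105.886 Y81.792
M4 S267
G1 X100.510 Y94.771 F4190
G1 X87.531 Y100.147
G1 X74.552 Y94.771
G1 X69.176 Y81.792
G1 X74.552 Y68.813
G1 X87.531 Y63.437
G1 X100.510 Y68.813
G1 X105.886 Y81.792
M5
G00 X0.000 Y0.000

1 u = 1 mm; y_m = 107.208 − y.

[1] `<path>` regular polygon, #000000→engrave S267 F4190: (145.897,24.700) → (146.061,12.967) → (134.954,9.185) → (127.925,18.580) → (134.688,28.168) → (145.897,24.700) (closed)

[2] `<path>` open polyline, #008000→score S520 F1964: (173.004,87.828) → (85.097,91.473) → (138.683,95.039) → (177.160,38.914) → (60.113,91.871) → (10.536,75.601)

[3] `<path>` closed polygon, #000000→engrave S267 F4190: (152.332,33.535) → (24.218,70.819) → (20.131,50.643) → (152.332,33.535) (closed)

[4] `<circle>` circle, #000000→engrave S267 F4190: (105.886,81.792) → (100.510,94.771) → (87.531,100.147) → (74.552,94.771) → (69.176,81.792) → (74.552,68.813) → (87.531,63.437) → (100.510,68.813) → (105.886,81.792) (closed)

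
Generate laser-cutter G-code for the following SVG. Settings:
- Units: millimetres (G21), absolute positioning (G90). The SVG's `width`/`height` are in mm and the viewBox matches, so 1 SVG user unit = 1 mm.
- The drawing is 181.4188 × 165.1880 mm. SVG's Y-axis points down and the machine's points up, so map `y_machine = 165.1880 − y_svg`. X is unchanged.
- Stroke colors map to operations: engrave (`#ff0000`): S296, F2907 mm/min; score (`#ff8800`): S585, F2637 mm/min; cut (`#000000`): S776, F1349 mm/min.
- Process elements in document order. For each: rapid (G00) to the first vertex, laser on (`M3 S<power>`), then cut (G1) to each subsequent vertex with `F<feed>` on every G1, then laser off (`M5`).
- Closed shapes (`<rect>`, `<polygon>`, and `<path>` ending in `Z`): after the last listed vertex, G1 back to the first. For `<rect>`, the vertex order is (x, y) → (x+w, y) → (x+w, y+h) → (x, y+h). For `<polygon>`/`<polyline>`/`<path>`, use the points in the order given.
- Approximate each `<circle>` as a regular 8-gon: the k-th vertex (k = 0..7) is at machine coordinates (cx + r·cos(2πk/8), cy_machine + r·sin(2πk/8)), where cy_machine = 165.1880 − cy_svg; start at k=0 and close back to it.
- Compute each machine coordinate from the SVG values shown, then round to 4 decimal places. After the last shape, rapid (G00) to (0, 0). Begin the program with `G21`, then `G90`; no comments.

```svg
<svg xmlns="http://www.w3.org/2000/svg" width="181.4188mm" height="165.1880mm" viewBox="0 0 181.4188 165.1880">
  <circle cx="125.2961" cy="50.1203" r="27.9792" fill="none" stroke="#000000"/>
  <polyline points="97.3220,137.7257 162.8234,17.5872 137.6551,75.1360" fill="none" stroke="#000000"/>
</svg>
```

G21
G90
G00 X153.2753 Y115.0677
M3 S776
G1 X145.0804 Y134.8520 F1349
G1 X125.2961 Y143.0469 F1349
G1 X105.5118 Y134.8520 F1349
G1 X97.3169 Y115.0677 F1349
G1 X105.5118 Y95.2834 F1349
G1 X125.2961 Y87.0885 F1349
G1 X145.0804 Y95.2834 F1349
G1 X153.2753 Y115.0677 F1349
M5
G00 X97.3220 Y27.4623
M3 S776
G1 X162.8234 Y147.6008 F1349
G1 X137.6551 Y90.0520 F1349
M5
G00 X0.0000 Y0.0000

viewBox `0 0 181.4188 165.1880` with mm width/height → 1 unit = 1 mm. Flip: y_m = 165.1880 − y_svg.

**Shape 1** — `<circle>` circle, stroke `#000000` → cut (S776, F1349). Machine vertices: (153.2753,115.0677) → (145.0804,134.8520) → (125.2961,143.0469) → (105.5118,134.8520) → (97.3169,115.0677) → (105.5118,95.2834) → (125.2961,87.0885) → (145.0804,95.2834) → (153.2753,115.0677). Closed: final G1 returns to the first vertex.

**Shape 2** — `<polyline>` open polyline, stroke `#000000` → cut (S776, F1349). Machine vertices: (97.3220,27.4623) → (162.8234,147.6008) → (137.6551,90.0520). Open path.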